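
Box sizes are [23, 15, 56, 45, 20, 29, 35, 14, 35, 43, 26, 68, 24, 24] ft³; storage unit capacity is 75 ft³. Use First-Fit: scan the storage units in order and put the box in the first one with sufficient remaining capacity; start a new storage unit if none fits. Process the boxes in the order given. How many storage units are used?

23 ft³ → storage unit 1 (remaining 52 ft³)
15 ft³ → storage unit 1 (remaining 37 ft³)
56 ft³ → storage unit 2 (remaining 19 ft³)
45 ft³ → storage unit 3 (remaining 30 ft³)
20 ft³ → storage unit 1 (remaining 17 ft³)
29 ft³ → storage unit 3 (remaining 1 ft³)
35 ft³ → storage unit 4 (remaining 40 ft³)
14 ft³ → storage unit 1 (remaining 3 ft³)
35 ft³ → storage unit 4 (remaining 5 ft³)
43 ft³ → storage unit 5 (remaining 32 ft³)
26 ft³ → storage unit 5 (remaining 6 ft³)
68 ft³ → storage unit 6 (remaining 7 ft³)
24 ft³ → storage unit 7 (remaining 51 ft³)
24 ft³ → storage unit 7 (remaining 27 ft³)
Final storage units: [23,15,20,14] [56] [45,29] [35,35] [43,26] [68] [24,24].

7 storage units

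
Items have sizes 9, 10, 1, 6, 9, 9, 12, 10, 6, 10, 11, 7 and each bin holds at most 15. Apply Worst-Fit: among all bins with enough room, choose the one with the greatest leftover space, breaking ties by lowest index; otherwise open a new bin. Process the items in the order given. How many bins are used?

9 → bin 1 (remaining 6)
10 → bin 2 (remaining 5)
1 → bin 1 (remaining 5)
6 → bin 3 (remaining 9)
9 → bin 3 (remaining 0)
9 → bin 4 (remaining 6)
12 → bin 5 (remaining 3)
10 → bin 6 (remaining 5)
6 → bin 4 (remaining 0)
10 → bin 7 (remaining 5)
11 → bin 8 (remaining 4)
7 → bin 9 (remaining 8)
Final bins: [9,1] [10] [6,9] [9,6] [12] [10] [10] [11] [7].

9 bins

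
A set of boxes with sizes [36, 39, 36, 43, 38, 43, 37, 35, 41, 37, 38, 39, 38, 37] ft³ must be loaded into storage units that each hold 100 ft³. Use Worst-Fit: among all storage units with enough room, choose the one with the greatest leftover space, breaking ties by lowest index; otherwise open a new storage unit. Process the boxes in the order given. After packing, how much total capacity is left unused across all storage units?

163

Put 36 ft³ in storage unit 1; 64 ft³ remain.
Put 39 ft³ in storage unit 1; 25 ft³ remain.
Put 36 ft³ in storage unit 2; 64 ft³ remain.
Put 43 ft³ in storage unit 2; 21 ft³ remain.
Put 38 ft³ in storage unit 3; 62 ft³ remain.
Put 43 ft³ in storage unit 3; 19 ft³ remain.
Put 37 ft³ in storage unit 4; 63 ft³ remain.
Put 35 ft³ in storage unit 4; 28 ft³ remain.
Put 41 ft³ in storage unit 5; 59 ft³ remain.
Put 37 ft³ in storage unit 5; 22 ft³ remain.
Put 38 ft³ in storage unit 6; 62 ft³ remain.
Put 39 ft³ in storage unit 6; 23 ft³ remain.
Put 38 ft³ in storage unit 7; 62 ft³ remain.
Put 37 ft³ in storage unit 7; 25 ft³ remain.
7 storage units × 100 ft³ = 700 ft³; used 537 ft³; unused 163 ft³.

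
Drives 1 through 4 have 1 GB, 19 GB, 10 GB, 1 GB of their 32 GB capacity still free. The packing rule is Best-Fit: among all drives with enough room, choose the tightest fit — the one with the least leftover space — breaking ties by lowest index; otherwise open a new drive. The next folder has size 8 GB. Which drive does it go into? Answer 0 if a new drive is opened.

3

Drives with room: drive 2 (19 GB), drive 3 (10 GB).
Tightest fit is drive 3 with 10 GB free.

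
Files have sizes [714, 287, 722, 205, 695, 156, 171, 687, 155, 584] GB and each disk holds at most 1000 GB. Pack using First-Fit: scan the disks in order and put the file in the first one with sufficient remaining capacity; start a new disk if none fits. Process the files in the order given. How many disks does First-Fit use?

5 disks

714 GB → disk 1 (remaining 286 GB)
287 GB → disk 2 (remaining 713 GB)
722 GB → disk 3 (remaining 278 GB)
205 GB → disk 1 (remaining 81 GB)
695 GB → disk 2 (remaining 18 GB)
156 GB → disk 3 (remaining 122 GB)
171 GB → disk 4 (remaining 829 GB)
687 GB → disk 4 (remaining 142 GB)
155 GB → disk 5 (remaining 845 GB)
584 GB → disk 5 (remaining 261 GB)
Final disks: [714,205] [287,695] [722,156] [171,687] [155,584].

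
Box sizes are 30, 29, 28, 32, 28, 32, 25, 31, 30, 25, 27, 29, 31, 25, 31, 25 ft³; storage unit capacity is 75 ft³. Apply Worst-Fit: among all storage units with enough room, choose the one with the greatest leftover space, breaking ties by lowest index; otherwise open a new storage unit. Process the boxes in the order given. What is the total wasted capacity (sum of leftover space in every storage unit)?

Put 30 ft³ in storage unit 1; 45 ft³ remain.
Put 29 ft³ in storage unit 1; 16 ft³ remain.
Put 28 ft³ in storage unit 2; 47 ft³ remain.
Put 32 ft³ in storage unit 2; 15 ft³ remain.
Put 28 ft³ in storage unit 3; 47 ft³ remain.
Put 32 ft³ in storage unit 3; 15 ft³ remain.
Put 25 ft³ in storage unit 4; 50 ft³ remain.
Put 31 ft³ in storage unit 4; 19 ft³ remain.
Put 30 ft³ in storage unit 5; 45 ft³ remain.
Put 25 ft³ in storage unit 5; 20 ft³ remain.
Put 27 ft³ in storage unit 6; 48 ft³ remain.
Put 29 ft³ in storage unit 6; 19 ft³ remain.
Put 31 ft³ in storage unit 7; 44 ft³ remain.
Put 25 ft³ in storage unit 7; 19 ft³ remain.
Put 31 ft³ in storage unit 8; 44 ft³ remain.
Put 25 ft³ in storage unit 8; 19 ft³ remain.
8 storage units × 75 ft³ = 600 ft³; used 458 ft³; unused 142 ft³.

142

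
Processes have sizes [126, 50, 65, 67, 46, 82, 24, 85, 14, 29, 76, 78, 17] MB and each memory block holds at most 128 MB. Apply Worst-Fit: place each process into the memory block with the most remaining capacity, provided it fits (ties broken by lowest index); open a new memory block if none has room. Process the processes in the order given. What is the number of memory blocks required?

7

126 MB → memory block 1 (remaining 2 MB)
50 MB → memory block 2 (remaining 78 MB)
65 MB → memory block 2 (remaining 13 MB)
67 MB → memory block 3 (remaining 61 MB)
46 MB → memory block 3 (remaining 15 MB)
82 MB → memory block 4 (remaining 46 MB)
24 MB → memory block 4 (remaining 22 MB)
85 MB → memory block 5 (remaining 43 MB)
14 MB → memory block 5 (remaining 29 MB)
29 MB → memory block 5 (remaining 0 MB)
76 MB → memory block 6 (remaining 52 MB)
78 MB → memory block 7 (remaining 50 MB)
17 MB → memory block 6 (remaining 35 MB)
Final memory blocks: [126] [50,65] [67,46] [82,24] [85,14,29] [76,17] [78].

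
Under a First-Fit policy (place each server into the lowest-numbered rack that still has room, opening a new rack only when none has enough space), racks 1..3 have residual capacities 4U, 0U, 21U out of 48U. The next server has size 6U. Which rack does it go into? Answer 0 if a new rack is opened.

3

Racks with room: rack 3 (21U).
The first with room is rack 3.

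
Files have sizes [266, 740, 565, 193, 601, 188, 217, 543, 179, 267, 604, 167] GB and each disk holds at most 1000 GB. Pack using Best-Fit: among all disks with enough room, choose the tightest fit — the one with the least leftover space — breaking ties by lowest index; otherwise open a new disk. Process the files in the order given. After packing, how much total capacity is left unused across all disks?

470

Put 266 GB in disk 1; 734 GB remain.
Put 740 GB in disk 2; 260 GB remain.
Put 565 GB in disk 1; 169 GB remain.
Put 193 GB in disk 2; 67 GB remain.
Put 601 GB in disk 3; 399 GB remain.
Put 188 GB in disk 3; 211 GB remain.
Put 217 GB in disk 4; 783 GB remain.
Put 543 GB in disk 4; 240 GB remain.
Put 179 GB in disk 3; 32 GB remain.
Put 267 GB in disk 5; 733 GB remain.
Put 604 GB in disk 5; 129 GB remain.
Put 167 GB in disk 1; 2 GB remain.
5 disks × 1000 GB = 5000 GB; used 4530 GB; unused 470 GB.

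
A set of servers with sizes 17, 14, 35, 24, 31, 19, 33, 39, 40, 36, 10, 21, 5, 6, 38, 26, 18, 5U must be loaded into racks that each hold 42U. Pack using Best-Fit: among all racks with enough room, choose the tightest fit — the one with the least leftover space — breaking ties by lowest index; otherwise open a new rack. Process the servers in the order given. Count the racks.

rack 1: place 17U, 25U left
rack 1: place 14U, 11U left
rack 2: place 35U, 7U left
rack 3: place 24U, 18U left
rack 4: place 31U, 11U left
rack 5: place 19U, 23U left
rack 6: place 33U, 9U left
rack 7: place 39U, 3U left
rack 8: place 40U, 2U left
rack 9: place 36U, 6U left
rack 1: place 10U, 1U left
rack 5: place 21U, 2U left
rack 9: place 5U, 1U left
rack 2: place 6U, 1U left
rack 10: place 38U, 4U left
rack 11: place 26U, 16U left
rack 3: place 18U, 0U left
rack 6: place 5U, 4U left
Final racks: [17,14,10] [35,6] [24,18] [31] [19,21] [33,5] [39] [40] [36,5] [38] [26].

11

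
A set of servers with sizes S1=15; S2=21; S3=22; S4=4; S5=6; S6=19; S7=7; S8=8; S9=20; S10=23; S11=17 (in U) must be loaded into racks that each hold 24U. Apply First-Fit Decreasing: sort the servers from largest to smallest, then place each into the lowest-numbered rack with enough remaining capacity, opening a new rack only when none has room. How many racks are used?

8

Sorted descending: 23, 22, 21, 20, 19, 17, 15, 8, 7, 6, 4.
Put 23U in rack 1; 1U remain.
Put 22U in rack 2; 2U remain.
Put 21U in rack 3; 3U remain.
Put 20U in rack 4; 4U remain.
Put 19U in rack 5; 5U remain.
Put 17U in rack 6; 7U remain.
Put 15U in rack 7; 9U remain.
Put 8U in rack 7; 1U remain.
Put 7U in rack 6; 0U remain.
Put 6U in rack 8; 18U remain.
Put 4U in rack 4; 0U remain.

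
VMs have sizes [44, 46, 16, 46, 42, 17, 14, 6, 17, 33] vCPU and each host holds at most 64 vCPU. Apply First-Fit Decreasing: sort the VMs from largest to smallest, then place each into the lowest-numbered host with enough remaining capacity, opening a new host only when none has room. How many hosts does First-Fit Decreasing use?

Sorted descending: 46, 46, 44, 42, 33, 17, 17, 16, 14, 6.
46 vCPU → host 1 (remaining 18 vCPU)
46 vCPU → host 2 (remaining 18 vCPU)
44 vCPU → host 3 (remaining 20 vCPU)
42 vCPU → host 4 (remaining 22 vCPU)
33 vCPU → host 5 (remaining 31 vCPU)
17 vCPU → host 1 (remaining 1 vCPU)
17 vCPU → host 2 (remaining 1 vCPU)
16 vCPU → host 3 (remaining 4 vCPU)
14 vCPU → host 4 (remaining 8 vCPU)
6 vCPU → host 4 (remaining 2 vCPU)
Final hosts: [46,17] [46,17] [44,16] [42,14,6] [33].

5 hosts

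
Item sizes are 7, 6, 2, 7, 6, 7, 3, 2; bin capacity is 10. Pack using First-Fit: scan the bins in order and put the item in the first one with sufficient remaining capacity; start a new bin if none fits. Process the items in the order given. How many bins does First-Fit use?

5

7 → bin 1 (remaining 3)
6 → bin 2 (remaining 4)
2 → bin 1 (remaining 1)
7 → bin 3 (remaining 3)
6 → bin 4 (remaining 4)
7 → bin 5 (remaining 3)
3 → bin 2 (remaining 1)
2 → bin 3 (remaining 1)
Final bins: [7,2] [6,3] [7,2] [6] [7].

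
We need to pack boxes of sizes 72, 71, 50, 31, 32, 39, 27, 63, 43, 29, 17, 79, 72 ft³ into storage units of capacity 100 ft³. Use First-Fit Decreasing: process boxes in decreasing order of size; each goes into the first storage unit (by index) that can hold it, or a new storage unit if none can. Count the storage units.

Sorted descending: 79, 72, 72, 71, 63, 50, 43, 39, 32, 31, 29, 27, 17.
79 ft³ → storage unit 1 (remaining 21 ft³)
72 ft³ → storage unit 2 (remaining 28 ft³)
72 ft³ → storage unit 3 (remaining 28 ft³)
71 ft³ → storage unit 4 (remaining 29 ft³)
63 ft³ → storage unit 5 (remaining 37 ft³)
50 ft³ → storage unit 6 (remaining 50 ft³)
43 ft³ → storage unit 6 (remaining 7 ft³)
39 ft³ → storage unit 7 (remaining 61 ft³)
32 ft³ → storage unit 5 (remaining 5 ft³)
31 ft³ → storage unit 7 (remaining 30 ft³)
29 ft³ → storage unit 4 (remaining 0 ft³)
27 ft³ → storage unit 2 (remaining 1 ft³)
17 ft³ → storage unit 1 (remaining 4 ft³)
Final storage units: [79,17] [72,27] [72] [71,29] [63,32] [50,43] [39,31].

7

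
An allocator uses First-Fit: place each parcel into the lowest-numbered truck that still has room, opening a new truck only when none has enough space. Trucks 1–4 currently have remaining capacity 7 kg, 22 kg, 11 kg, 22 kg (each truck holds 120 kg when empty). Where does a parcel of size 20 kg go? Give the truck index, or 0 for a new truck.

2

Trucks with room: truck 2 (22 kg), truck 4 (22 kg).
The first with room is truck 2.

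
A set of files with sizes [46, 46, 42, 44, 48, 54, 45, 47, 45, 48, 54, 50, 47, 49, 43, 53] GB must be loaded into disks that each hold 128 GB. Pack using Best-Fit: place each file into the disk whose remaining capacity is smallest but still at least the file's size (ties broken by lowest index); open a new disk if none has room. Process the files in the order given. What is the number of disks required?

8 disks

Put 46 GB in disk 1; 82 GB remain.
Put 46 GB in disk 1; 36 GB remain.
Put 42 GB in disk 2; 86 GB remain.
Put 44 GB in disk 2; 42 GB remain.
Put 48 GB in disk 3; 80 GB remain.
Put 54 GB in disk 3; 26 GB remain.
Put 45 GB in disk 4; 83 GB remain.
Put 47 GB in disk 4; 36 GB remain.
Put 45 GB in disk 5; 83 GB remain.
Put 48 GB in disk 5; 35 GB remain.
Put 54 GB in disk 6; 74 GB remain.
Put 50 GB in disk 6; 24 GB remain.
Put 47 GB in disk 7; 81 GB remain.
Put 49 GB in disk 7; 32 GB remain.
Put 43 GB in disk 8; 85 GB remain.
Put 53 GB in disk 8; 32 GB remain.
Final disks: [46,46] [42,44] [48,54] [45,47] [45,48] [54,50] [47,49] [43,53].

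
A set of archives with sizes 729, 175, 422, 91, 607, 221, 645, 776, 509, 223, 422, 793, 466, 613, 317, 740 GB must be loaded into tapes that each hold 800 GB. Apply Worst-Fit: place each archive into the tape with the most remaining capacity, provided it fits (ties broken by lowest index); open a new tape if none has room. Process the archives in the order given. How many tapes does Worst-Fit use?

11 tapes

Put 729 GB in tape 1; 71 GB remain.
Put 175 GB in tape 2; 625 GB remain.
Put 422 GB in tape 2; 203 GB remain.
Put 91 GB in tape 2; 112 GB remain.
Put 607 GB in tape 3; 193 GB remain.
Put 221 GB in tape 4; 579 GB remain.
Put 645 GB in tape 5; 155 GB remain.
Put 776 GB in tape 6; 24 GB remain.
Put 509 GB in tape 4; 70 GB remain.
Put 223 GB in tape 7; 577 GB remain.
Put 422 GB in tape 7; 155 GB remain.
Put 793 GB in tape 8; 7 GB remain.
Put 466 GB in tape 9; 334 GB remain.
Put 613 GB in tape 10; 187 GB remain.
Put 317 GB in tape 9; 17 GB remain.
Put 740 GB in tape 11; 60 GB remain.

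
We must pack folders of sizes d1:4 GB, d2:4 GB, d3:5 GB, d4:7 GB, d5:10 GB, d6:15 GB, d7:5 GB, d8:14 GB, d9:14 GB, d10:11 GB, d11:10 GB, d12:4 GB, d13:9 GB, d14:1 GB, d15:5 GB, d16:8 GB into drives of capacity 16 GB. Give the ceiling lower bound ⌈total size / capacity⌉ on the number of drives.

Total size = 4 + 4 + 5 + 7 + 10 + 15 + 5 + 14 + 14 + 11 + 10 + 4 + 9 + 1 + 5 + 8 = 126 GB.
⌈126 / 16⌉ = 8.

8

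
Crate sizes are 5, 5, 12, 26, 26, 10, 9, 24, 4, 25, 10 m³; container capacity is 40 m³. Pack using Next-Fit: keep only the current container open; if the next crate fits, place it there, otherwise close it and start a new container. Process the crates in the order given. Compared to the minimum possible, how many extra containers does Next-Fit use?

Next-Fit: [5,5,12] [26] [26,10] [9,24,4] [25,10] → 5 containers.
Total size 156 m³; any packing needs at least ⌈156/40⌉ = 4 containers.
An optimal packing achieves that bound: [26,12] [26,10,4] [25,10,5] [24,9,5] → 4 containers.
Excess: 5 − 4 = 1.

1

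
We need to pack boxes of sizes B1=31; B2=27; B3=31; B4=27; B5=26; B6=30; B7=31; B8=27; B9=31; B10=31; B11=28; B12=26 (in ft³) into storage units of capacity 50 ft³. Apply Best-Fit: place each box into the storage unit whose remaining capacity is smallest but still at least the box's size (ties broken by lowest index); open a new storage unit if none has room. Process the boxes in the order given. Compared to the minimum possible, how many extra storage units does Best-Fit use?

0

Best-Fit: [31] [27] [31] [27] [26] [30] [31] [27] [31] [31] [28] [26] → 12 storage units.
12 boxes exceed 25 ft³ (half the capacity), and no two of those can share a storage unit, so at least 12 storage units are needed.
So 12 is already optimal.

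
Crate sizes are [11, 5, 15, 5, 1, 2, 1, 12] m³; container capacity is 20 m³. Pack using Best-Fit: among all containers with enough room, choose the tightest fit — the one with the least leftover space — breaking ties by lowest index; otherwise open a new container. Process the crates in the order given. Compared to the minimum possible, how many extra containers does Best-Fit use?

Best-Fit: [11,5,1,2,1] [15,5] [12] → 3 containers.
Total size 52 m³; any packing needs at least ⌈52/20⌉ = 3 containers.
So 3 is already optimal.

0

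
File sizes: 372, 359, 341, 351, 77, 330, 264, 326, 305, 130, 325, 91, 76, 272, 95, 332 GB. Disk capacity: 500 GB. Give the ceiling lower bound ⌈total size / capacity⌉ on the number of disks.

9 disks

Total size = 372 + 359 + 341 + 351 + 77 + 330 + 264 + 326 + 305 + 130 + 325 + 91 + 76 + 272 + 95 + 332 = 4046 GB.
⌈4046 / 500⌉ = 9.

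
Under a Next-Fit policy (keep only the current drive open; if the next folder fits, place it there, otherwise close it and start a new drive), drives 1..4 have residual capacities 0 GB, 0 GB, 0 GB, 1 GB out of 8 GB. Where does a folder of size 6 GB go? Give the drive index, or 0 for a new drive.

Next-Fit only looks at drive 4, which has 1 GB free.
6 GB does not fit, so a new drive is opened.

0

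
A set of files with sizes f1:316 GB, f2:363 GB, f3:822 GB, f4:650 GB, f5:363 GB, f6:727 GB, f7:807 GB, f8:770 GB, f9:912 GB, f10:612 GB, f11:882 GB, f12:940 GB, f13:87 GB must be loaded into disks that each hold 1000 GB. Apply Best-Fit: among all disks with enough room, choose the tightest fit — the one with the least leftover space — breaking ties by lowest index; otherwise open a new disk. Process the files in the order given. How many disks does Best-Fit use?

10 disks

Put f1 (316 GB) in disk 1; 684 GB remain.
Put f2 (363 GB) in disk 1; 321 GB remain.
Put f3 (822 GB) in disk 2; 178 GB remain.
Put f4 (650 GB) in disk 3; 350 GB remain.
Put f5 (363 GB) in disk 4; 637 GB remain.
Put f6 (727 GB) in disk 5; 273 GB remain.
Put f7 (807 GB) in disk 6; 193 GB remain.
Put f8 (770 GB) in disk 7; 230 GB remain.
Put f9 (912 GB) in disk 8; 88 GB remain.
Put f10 (612 GB) in disk 4; 25 GB remain.
Put f11 (882 GB) in disk 9; 118 GB remain.
Put f12 (940 GB) in disk 10; 60 GB remain.
Put f13 (87 GB) in disk 8; 1 GB remain.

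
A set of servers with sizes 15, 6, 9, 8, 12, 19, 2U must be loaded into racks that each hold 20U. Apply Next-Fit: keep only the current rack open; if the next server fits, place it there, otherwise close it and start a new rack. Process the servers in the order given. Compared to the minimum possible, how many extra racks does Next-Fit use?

1

Next-Fit: [15] [6,9] [8,12] [19] [2] → 5 racks.
Total size 71U; any packing needs at least ⌈71/20⌉ = 4 racks.
An optimal packing achieves that bound: [19] [15,2] [12,8] [9,6] → 4 racks.
Excess: 5 − 4 = 1.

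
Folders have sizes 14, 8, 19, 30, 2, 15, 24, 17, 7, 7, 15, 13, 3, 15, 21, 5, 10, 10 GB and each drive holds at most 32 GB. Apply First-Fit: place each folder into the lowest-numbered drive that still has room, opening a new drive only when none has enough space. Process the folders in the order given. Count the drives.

Put 14 GB in drive 1; 18 GB remain.
Put 8 GB in drive 1; 10 GB remain.
Put 19 GB in drive 2; 13 GB remain.
Put 30 GB in drive 3; 2 GB remain.
Put 2 GB in drive 1; 8 GB remain.
Put 15 GB in drive 4; 17 GB remain.
Put 24 GB in drive 5; 8 GB remain.
Put 17 GB in drive 4; 0 GB remain.
Put 7 GB in drive 1; 1 GB remain.
Put 7 GB in drive 2; 6 GB remain.
Put 15 GB in drive 6; 17 GB remain.
Put 13 GB in drive 6; 4 GB remain.
Put 3 GB in drive 2; 3 GB remain.
Put 15 GB in drive 7; 17 GB remain.
Put 21 GB in drive 8; 11 GB remain.
Put 5 GB in drive 5; 3 GB remain.
Put 10 GB in drive 7; 7 GB remain.
Put 10 GB in drive 8; 1 GB remain.
Final drives: [14,8,2,7] [19,7,3] [30] [15,17] [24,5] [15,13] [15,10] [21,10].

8 drives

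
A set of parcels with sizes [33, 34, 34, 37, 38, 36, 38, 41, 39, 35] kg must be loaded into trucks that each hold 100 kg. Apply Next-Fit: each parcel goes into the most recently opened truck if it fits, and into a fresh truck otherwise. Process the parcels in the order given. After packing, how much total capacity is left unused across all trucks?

135

Put 33 kg in truck 1; 67 kg remain.
Put 34 kg in truck 1; 33 kg remain.
Put 34 kg in truck 2; 66 kg remain.
Put 37 kg in truck 2; 29 kg remain.
Put 38 kg in truck 3; 62 kg remain.
Put 36 kg in truck 3; 26 kg remain.
Put 38 kg in truck 4; 62 kg remain.
Put 41 kg in truck 4; 21 kg remain.
Put 39 kg in truck 5; 61 kg remain.
Put 35 kg in truck 5; 26 kg remain.
5 trucks × 100 kg = 500 kg; used 365 kg; unused 135 kg.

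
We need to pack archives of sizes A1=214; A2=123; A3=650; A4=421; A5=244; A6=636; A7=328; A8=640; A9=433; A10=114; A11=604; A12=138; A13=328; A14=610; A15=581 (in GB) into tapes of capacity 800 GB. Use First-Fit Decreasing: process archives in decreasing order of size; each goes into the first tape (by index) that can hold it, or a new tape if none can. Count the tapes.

9 tapes

Sorted descending: 650, 640, 636, 610, 604, 581, 433, 421, 328, 328, 244, 214, 138, 123, 114.
Put 650 GB in tape 1; 150 GB remain.
Put 640 GB in tape 2; 160 GB remain.
Put 636 GB in tape 3; 164 GB remain.
Put 610 GB in tape 4; 190 GB remain.
Put 604 GB in tape 5; 196 GB remain.
Put 581 GB in tape 6; 219 GB remain.
Put 433 GB in tape 7; 367 GB remain.
Put 421 GB in tape 8; 379 GB remain.
Put 328 GB in tape 7; 39 GB remain.
Put 328 GB in tape 8; 51 GB remain.
Put 244 GB in tape 9; 556 GB remain.
Put 214 GB in tape 6; 5 GB remain.
Put 138 GB in tape 1; 12 GB remain.
Put 123 GB in tape 2; 37 GB remain.
Put 114 GB in tape 3; 50 GB remain.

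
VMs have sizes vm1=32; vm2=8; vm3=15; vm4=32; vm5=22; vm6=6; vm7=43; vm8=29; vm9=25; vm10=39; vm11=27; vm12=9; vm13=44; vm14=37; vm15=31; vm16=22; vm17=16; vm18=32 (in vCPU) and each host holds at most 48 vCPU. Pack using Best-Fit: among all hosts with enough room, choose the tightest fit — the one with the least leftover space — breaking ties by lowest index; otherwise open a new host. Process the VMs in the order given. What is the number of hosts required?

host 1: place vm1 (32 vCPU), 16 vCPU left
host 1: place vm2 (8 vCPU), 8 vCPU left
host 2: place vm3 (15 vCPU), 33 vCPU left
host 2: place vm4 (32 vCPU), 1 vCPU left
host 3: place vm5 (22 vCPU), 26 vCPU left
host 1: place vm6 (6 vCPU), 2 vCPU left
host 4: place vm7 (43 vCPU), 5 vCPU left
host 5: place vm8 (29 vCPU), 19 vCPU left
host 3: place vm9 (25 vCPU), 1 vCPU left
host 6: place vm10 (39 vCPU), 9 vCPU left
host 7: place vm11 (27 vCPU), 21 vCPU left
host 6: place vm12 (9 vCPU), 0 vCPU left
host 8: place vm13 (44 vCPU), 4 vCPU left
host 9: place vm14 (37 vCPU), 11 vCPU left
host 10: place vm15 (31 vCPU), 17 vCPU left
host 11: place vm16 (22 vCPU), 26 vCPU left
host 10: place vm17 (16 vCPU), 1 vCPU left
host 12: place vm18 (32 vCPU), 16 vCPU left

12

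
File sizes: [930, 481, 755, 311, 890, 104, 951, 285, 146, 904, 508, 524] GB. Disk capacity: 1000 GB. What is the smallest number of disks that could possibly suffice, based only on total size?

7

Total size = 930 + 481 + 755 + 311 + 890 + 104 + 951 + 285 + 146 + 904 + 508 + 524 = 6789 GB.
⌈6789 / 1000⌉ = 7.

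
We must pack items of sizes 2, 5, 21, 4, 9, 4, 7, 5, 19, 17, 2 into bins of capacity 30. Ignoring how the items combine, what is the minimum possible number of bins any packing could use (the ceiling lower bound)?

4

Total size = 2 + 5 + 21 + 4 + 9 + 4 + 7 + 5 + 19 + 17 + 2 = 95.
⌈95 / 30⌉ = 4.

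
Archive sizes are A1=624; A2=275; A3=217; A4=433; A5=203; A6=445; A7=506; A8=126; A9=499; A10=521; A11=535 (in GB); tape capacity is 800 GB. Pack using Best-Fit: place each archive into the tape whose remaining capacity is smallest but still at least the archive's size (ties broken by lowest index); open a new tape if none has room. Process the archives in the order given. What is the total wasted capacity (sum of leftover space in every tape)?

Put A1 (624 GB) in tape 1; 176 GB remain.
Put A2 (275 GB) in tape 2; 525 GB remain.
Put A3 (217 GB) in tape 2; 308 GB remain.
Put A4 (433 GB) in tape 3; 367 GB remain.
Put A5 (203 GB) in tape 2; 105 GB remain.
Put A6 (445 GB) in tape 4; 355 GB remain.
Put A7 (506 GB) in tape 5; 294 GB remain.
Put A8 (126 GB) in tape 1; 50 GB remain.
Put A9 (499 GB) in tape 6; 301 GB remain.
Put A10 (521 GB) in tape 7; 279 GB remain.
Put A11 (535 GB) in tape 8; 265 GB remain.
8 tapes × 800 GB = 6400 GB; used 4384 GB; unused 2016 GB.

2016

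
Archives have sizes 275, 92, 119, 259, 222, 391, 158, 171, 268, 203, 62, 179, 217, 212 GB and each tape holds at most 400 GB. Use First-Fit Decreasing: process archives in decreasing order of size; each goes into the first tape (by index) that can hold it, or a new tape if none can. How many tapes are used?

Sorted descending: 391, 275, 268, 259, 222, 217, 212, 203, 179, 171, 158, 119, 92, 62.
Put 391 GB in tape 1; 9 GB remain.
Put 275 GB in tape 2; 125 GB remain.
Put 268 GB in tape 3; 132 GB remain.
Put 259 GB in tape 4; 141 GB remain.
Put 222 GB in tape 5; 178 GB remain.
Put 217 GB in tape 6; 183 GB remain.
Put 212 GB in tape 7; 188 GB remain.
Put 203 GB in tape 8; 197 GB remain.
Put 179 GB in tape 6; 4 GB remain.
Put 171 GB in tape 5; 7 GB remain.
Put 158 GB in tape 7; 30 GB remain.
Put 119 GB in tape 2; 6 GB remain.
Put 92 GB in tape 3; 40 GB remain.
Put 62 GB in tape 4; 79 GB remain.

8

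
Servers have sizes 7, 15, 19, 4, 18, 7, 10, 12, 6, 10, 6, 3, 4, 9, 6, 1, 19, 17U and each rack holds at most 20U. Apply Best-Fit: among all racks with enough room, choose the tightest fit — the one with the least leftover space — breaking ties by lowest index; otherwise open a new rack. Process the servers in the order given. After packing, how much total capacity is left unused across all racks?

Put 7U in rack 1; 13U remain.
Put 15U in rack 2; 5U remain.
Put 19U in rack 3; 1U remain.
Put 4U in rack 2; 1U remain.
Put 18U in rack 4; 2U remain.
Put 7U in rack 1; 6U remain.
Put 10U in rack 5; 10U remain.
Put 12U in rack 6; 8U remain.
Put 6U in rack 1; 0U remain.
Put 10U in rack 5; 0U remain.
Put 6U in rack 6; 2U remain.
Put 3U in rack 7; 17U remain.
Put 4U in rack 7; 13U remain.
Put 9U in rack 7; 4U remain.
Put 6U in rack 8; 14U remain.
Put 1U in rack 2; 0U remain.
Put 19U in rack 9; 1U remain.
Put 17U in rack 10; 3U remain.
10 racks × 20U = 200U; used 173U; unused 27U.

27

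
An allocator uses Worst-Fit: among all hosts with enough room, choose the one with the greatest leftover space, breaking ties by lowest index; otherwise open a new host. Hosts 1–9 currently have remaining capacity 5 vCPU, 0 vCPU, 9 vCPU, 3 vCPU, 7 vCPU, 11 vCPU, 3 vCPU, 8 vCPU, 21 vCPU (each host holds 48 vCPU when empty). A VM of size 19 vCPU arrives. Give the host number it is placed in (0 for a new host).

Hosts with room: host 9 (21 vCPU).
Most room is host 9 with 21 vCPU free.

9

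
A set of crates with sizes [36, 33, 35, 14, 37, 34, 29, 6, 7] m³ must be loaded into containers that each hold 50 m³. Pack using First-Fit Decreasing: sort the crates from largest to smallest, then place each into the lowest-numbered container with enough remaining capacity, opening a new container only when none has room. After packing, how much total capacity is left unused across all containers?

69

Sorted descending: 37, 36, 35, 34, 33, 29, 14, 7, 6.
Put 37 m³ in container 1; 13 m³ remain.
Put 36 m³ in container 2; 14 m³ remain.
Put 35 m³ in container 3; 15 m³ remain.
Put 34 m³ in container 4; 16 m³ remain.
Put 33 m³ in container 5; 17 m³ remain.
Put 29 m³ in container 6; 21 m³ remain.
Put 14 m³ in container 2; 0 m³ remain.
Put 7 m³ in container 1; 6 m³ remain.
Put 6 m³ in container 1; 0 m³ remain.
6 containers × 50 m³ = 300 m³; used 231 m³; unused 69 m³.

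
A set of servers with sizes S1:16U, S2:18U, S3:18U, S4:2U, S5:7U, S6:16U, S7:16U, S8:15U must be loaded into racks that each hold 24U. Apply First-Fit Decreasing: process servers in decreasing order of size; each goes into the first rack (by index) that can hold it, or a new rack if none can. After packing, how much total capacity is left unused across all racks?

36

Sorted descending: 18, 18, 16, 16, 16, 15, 7, 2.
18U → rack 1 (remaining 6U)
18U → rack 2 (remaining 6U)
16U → rack 3 (remaining 8U)
16U → rack 4 (remaining 8U)
16U → rack 5 (remaining 8U)
15U → rack 6 (remaining 9U)
7U → rack 3 (remaining 1U)
2U → rack 1 (remaining 4U)
6 racks × 24U = 144U; used 108U; unused 36U.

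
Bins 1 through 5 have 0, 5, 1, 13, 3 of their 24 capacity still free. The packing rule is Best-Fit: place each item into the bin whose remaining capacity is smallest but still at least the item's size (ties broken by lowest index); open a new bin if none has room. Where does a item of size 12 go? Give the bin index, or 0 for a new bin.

Bins with room: bin 4 (13).
Tightest fit is bin 4 with 13 free.

4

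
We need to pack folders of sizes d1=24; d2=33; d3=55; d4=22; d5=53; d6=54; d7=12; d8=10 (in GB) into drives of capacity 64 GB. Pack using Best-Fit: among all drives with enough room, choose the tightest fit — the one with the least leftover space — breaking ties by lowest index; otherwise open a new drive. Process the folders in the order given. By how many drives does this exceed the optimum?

Best-Fit: [24,33] [55] [22,12] [53] [54,10] → 5 drives.
Total size 263 GB; any packing needs at least ⌈263/64⌉ = 5 drives.
So 5 is already optimal.

0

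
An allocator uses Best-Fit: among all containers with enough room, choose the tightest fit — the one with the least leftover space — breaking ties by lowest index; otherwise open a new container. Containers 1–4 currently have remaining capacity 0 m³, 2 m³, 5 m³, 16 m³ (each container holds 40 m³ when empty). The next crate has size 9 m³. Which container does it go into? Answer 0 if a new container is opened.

4

Containers with room: container 4 (16 m³).
Tightest fit is container 4 with 16 m³ free.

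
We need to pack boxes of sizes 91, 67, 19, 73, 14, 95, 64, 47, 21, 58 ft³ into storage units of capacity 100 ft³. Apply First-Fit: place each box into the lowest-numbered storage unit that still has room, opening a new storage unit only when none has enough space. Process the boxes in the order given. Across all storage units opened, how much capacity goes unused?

91 ft³ → storage unit 1 (remaining 9 ft³)
67 ft³ → storage unit 2 (remaining 33 ft³)
19 ft³ → storage unit 2 (remaining 14 ft³)
73 ft³ → storage unit 3 (remaining 27 ft³)
14 ft³ → storage unit 2 (remaining 0 ft³)
95 ft³ → storage unit 4 (remaining 5 ft³)
64 ft³ → storage unit 5 (remaining 36 ft³)
47 ft³ → storage unit 6 (remaining 53 ft³)
21 ft³ → storage unit 3 (remaining 6 ft³)
58 ft³ → storage unit 7 (remaining 42 ft³)
7 storage units × 100 ft³ = 700 ft³; used 549 ft³; unused 151 ft³.

151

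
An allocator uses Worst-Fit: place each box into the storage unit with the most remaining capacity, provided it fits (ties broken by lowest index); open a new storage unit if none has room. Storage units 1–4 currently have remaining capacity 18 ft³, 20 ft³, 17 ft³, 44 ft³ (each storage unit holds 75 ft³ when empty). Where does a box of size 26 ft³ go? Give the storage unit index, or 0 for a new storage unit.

Storage units with room: storage unit 4 (44 ft³).
Most room is storage unit 4 with 44 ft³ free.

4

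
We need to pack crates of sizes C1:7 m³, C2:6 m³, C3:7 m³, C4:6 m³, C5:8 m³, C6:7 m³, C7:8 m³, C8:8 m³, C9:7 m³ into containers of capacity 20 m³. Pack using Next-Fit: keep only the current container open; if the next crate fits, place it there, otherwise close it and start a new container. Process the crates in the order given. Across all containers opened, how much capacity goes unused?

C1 (7 m³) → container 1 (remaining 13 m³)
C2 (6 m³) → container 1 (remaining 7 m³)
C3 (7 m³) → container 1 (remaining 0 m³)
C4 (6 m³) → container 2 (remaining 14 m³)
C5 (8 m³) → container 2 (remaining 6 m³)
C6 (7 m³) → container 3 (remaining 13 m³)
C7 (8 m³) → container 3 (remaining 5 m³)
C8 (8 m³) → container 4 (remaining 12 m³)
C9 (7 m³) → container 4 (remaining 5 m³)
4 containers × 20 m³ = 80 m³; used 64 m³; unused 16 m³.

16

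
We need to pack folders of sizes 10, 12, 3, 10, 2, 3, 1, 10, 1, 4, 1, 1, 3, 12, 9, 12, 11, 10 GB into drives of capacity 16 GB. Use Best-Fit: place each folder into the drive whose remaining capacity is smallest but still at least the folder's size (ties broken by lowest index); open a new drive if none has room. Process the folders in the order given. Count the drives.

10 GB → drive 1 (remaining 6 GB)
12 GB → drive 2 (remaining 4 GB)
3 GB → drive 2 (remaining 1 GB)
10 GB → drive 3 (remaining 6 GB)
2 GB → drive 1 (remaining 4 GB)
3 GB → drive 1 (remaining 1 GB)
1 GB → drive 1 (remaining 0 GB)
10 GB → drive 4 (remaining 6 GB)
1 GB → drive 2 (remaining 0 GB)
4 GB → drive 3 (remaining 2 GB)
1 GB → drive 3 (remaining 1 GB)
1 GB → drive 3 (remaining 0 GB)
3 GB → drive 4 (remaining 3 GB)
12 GB → drive 5 (remaining 4 GB)
9 GB → drive 6 (remaining 7 GB)
12 GB → drive 7 (remaining 4 GB)
11 GB → drive 8 (remaining 5 GB)
10 GB → drive 9 (remaining 6 GB)
Final drives: [10,2,3,1] [12,3,1] [10,4,1,1] [10,3] [12] [9] [12] [11] [10].

9 drives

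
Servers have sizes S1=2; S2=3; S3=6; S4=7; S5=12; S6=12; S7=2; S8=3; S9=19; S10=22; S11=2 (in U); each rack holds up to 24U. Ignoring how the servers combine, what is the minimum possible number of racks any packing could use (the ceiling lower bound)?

4

Total size = 2 + 3 + 6 + 7 + 12 + 12 + 2 + 3 + 19 + 22 + 2 = 90U.
⌈90 / 24⌉ = 4.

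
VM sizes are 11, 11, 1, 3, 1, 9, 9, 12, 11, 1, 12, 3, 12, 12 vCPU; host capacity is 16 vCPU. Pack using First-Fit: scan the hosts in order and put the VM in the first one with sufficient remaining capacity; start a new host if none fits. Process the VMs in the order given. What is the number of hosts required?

9

11 vCPU → host 1 (remaining 5 vCPU)
11 vCPU → host 2 (remaining 5 vCPU)
1 vCPU → host 1 (remaining 4 vCPU)
3 vCPU → host 1 (remaining 1 vCPU)
1 vCPU → host 1 (remaining 0 vCPU)
9 vCPU → host 3 (remaining 7 vCPU)
9 vCPU → host 4 (remaining 7 vCPU)
12 vCPU → host 5 (remaining 4 vCPU)
11 vCPU → host 6 (remaining 5 vCPU)
1 vCPU → host 2 (remaining 4 vCPU)
12 vCPU → host 7 (remaining 4 vCPU)
3 vCPU → host 2 (remaining 1 vCPU)
12 vCPU → host 8 (remaining 4 vCPU)
12 vCPU → host 9 (remaining 4 vCPU)
Final hosts: [11,1,3,1] [11,1,3] [9] [9] [12] [11] [12] [12] [12].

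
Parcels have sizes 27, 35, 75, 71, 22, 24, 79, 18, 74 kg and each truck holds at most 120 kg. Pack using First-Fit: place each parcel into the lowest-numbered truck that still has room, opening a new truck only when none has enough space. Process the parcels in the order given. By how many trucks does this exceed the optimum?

First-Fit: [27,35,22,24] [75,18] [71] [79] [74] → 5 trucks.
Total size 425 kg; any packing needs at least ⌈425/120⌉ = 4 trucks.
An optimal packing achieves that bound: [79,35] [75,27,18] [74,24,22] [71] → 4 trucks.
Excess: 5 − 4 = 1.

1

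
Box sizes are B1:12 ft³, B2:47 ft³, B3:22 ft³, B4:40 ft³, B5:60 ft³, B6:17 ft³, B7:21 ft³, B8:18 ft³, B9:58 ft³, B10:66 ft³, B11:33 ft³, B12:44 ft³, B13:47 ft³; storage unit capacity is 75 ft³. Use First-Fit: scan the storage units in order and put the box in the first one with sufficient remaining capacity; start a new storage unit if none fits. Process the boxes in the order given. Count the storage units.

9 storage units

storage unit 1: place B1 (12 ft³), 63 ft³ left
storage unit 1: place B2 (47 ft³), 16 ft³ left
storage unit 2: place B3 (22 ft³), 53 ft³ left
storage unit 2: place B4 (40 ft³), 13 ft³ left
storage unit 3: place B5 (60 ft³), 15 ft³ left
storage unit 4: place B6 (17 ft³), 58 ft³ left
storage unit 4: place B7 (21 ft³), 37 ft³ left
storage unit 4: place B8 (18 ft³), 19 ft³ left
storage unit 5: place B9 (58 ft³), 17 ft³ left
storage unit 6: place B10 (66 ft³), 9 ft³ left
storage unit 7: place B11 (33 ft³), 42 ft³ left
storage unit 8: place B12 (44 ft³), 31 ft³ left
storage unit 9: place B13 (47 ft³), 28 ft³ left
Final storage units: [12,47] [22,40] [60] [17,21,18] [58] [66] [33] [44] [47].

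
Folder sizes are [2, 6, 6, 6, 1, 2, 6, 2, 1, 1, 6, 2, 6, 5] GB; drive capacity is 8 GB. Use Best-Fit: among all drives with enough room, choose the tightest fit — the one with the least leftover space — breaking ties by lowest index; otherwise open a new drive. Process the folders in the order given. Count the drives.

7

2 GB → drive 1 (remaining 6 GB)
6 GB → drive 1 (remaining 0 GB)
6 GB → drive 2 (remaining 2 GB)
6 GB → drive 3 (remaining 2 GB)
1 GB → drive 2 (remaining 1 GB)
2 GB → drive 3 (remaining 0 GB)
6 GB → drive 4 (remaining 2 GB)
2 GB → drive 4 (remaining 0 GB)
1 GB → drive 2 (remaining 0 GB)
1 GB → drive 5 (remaining 7 GB)
6 GB → drive 5 (remaining 1 GB)
2 GB → drive 6 (remaining 6 GB)
6 GB → drive 6 (remaining 0 GB)
5 GB → drive 7 (remaining 3 GB)
Final drives: [2,6] [6,1,1] [6,2] [6,2] [1,6] [2,6] [5].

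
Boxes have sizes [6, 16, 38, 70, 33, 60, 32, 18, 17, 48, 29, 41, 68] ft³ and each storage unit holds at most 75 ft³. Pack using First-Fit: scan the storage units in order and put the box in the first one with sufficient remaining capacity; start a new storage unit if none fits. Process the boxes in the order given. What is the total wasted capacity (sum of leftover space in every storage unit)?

124

6 ft³ → storage unit 1 (remaining 69 ft³)
16 ft³ → storage unit 1 (remaining 53 ft³)
38 ft³ → storage unit 1 (remaining 15 ft³)
70 ft³ → storage unit 2 (remaining 5 ft³)
33 ft³ → storage unit 3 (remaining 42 ft³)
60 ft³ → storage unit 4 (remaining 15 ft³)
32 ft³ → storage unit 3 (remaining 10 ft³)
18 ft³ → storage unit 5 (remaining 57 ft³)
17 ft³ → storage unit 5 (remaining 40 ft³)
48 ft³ → storage unit 6 (remaining 27 ft³)
29 ft³ → storage unit 5 (remaining 11 ft³)
41 ft³ → storage unit 7 (remaining 34 ft³)
68 ft³ → storage unit 8 (remaining 7 ft³)
8 storage units × 75 ft³ = 600 ft³; used 476 ft³; unused 124 ft³.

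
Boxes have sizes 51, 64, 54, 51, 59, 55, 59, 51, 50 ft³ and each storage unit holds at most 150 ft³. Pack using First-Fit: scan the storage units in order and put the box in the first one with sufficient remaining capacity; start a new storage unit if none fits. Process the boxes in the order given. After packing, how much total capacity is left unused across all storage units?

storage unit 1: place 51 ft³, 99 ft³ left
storage unit 1: place 64 ft³, 35 ft³ left
storage unit 2: place 54 ft³, 96 ft³ left
storage unit 2: place 51 ft³, 45 ft³ left
storage unit 3: place 59 ft³, 91 ft³ left
storage unit 3: place 55 ft³, 36 ft³ left
storage unit 4: place 59 ft³, 91 ft³ left
storage unit 4: place 51 ft³, 40 ft³ left
storage unit 5: place 50 ft³, 100 ft³ left
5 storage units × 150 ft³ = 750 ft³; used 494 ft³; unused 256 ft³.

256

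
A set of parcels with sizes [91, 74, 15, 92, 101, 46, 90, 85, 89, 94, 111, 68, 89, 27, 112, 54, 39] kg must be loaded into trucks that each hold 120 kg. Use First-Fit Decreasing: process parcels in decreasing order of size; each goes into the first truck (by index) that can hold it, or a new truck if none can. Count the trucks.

13

Sorted descending: 112, 111, 101, 94, 92, 91, 90, 89, 89, 85, 74, 68, 54, 46, 39, 27, 15.
truck 1: place 112 kg, 8 kg left
truck 2: place 111 kg, 9 kg left
truck 3: place 101 kg, 19 kg left
truck 4: place 94 kg, 26 kg left
truck 5: place 92 kg, 28 kg left
truck 6: place 91 kg, 29 kg left
truck 7: place 90 kg, 30 kg left
truck 8: place 89 kg, 31 kg left
truck 9: place 89 kg, 31 kg left
truck 10: place 85 kg, 35 kg left
truck 11: place 74 kg, 46 kg left
truck 12: place 68 kg, 52 kg left
truck 13: place 54 kg, 66 kg left
truck 11: place 46 kg, 0 kg left
truck 12: place 39 kg, 13 kg left
truck 5: place 27 kg, 1 kg left
truck 3: place 15 kg, 4 kg left
Final trucks: [112] [111] [101,15] [94] [92,27] [91] [90] [89] [89] [85] [74,46] [68,39] [54].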